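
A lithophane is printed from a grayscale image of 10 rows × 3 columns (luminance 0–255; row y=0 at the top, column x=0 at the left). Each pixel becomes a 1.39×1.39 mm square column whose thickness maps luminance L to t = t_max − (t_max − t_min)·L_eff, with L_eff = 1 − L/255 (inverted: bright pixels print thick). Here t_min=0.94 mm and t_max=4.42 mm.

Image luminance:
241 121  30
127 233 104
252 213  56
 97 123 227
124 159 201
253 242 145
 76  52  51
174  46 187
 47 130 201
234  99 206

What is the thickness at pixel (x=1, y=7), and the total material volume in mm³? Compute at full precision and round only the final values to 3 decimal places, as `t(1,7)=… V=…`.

t(1,7)=1.568 V=171.847

span = t_max - t_min = 4.42 - 0.94 = 3.480
L(1,7) = 46, L_eff = 1 - 46/255 = 0.819608 (inverted)
t(1,7) = 4.42 - 3.480·0.819608 = 1.568
Σt over all 10·3 pixels = 189004/2125 ≈ 88.9430588
V = pitch²·Σt = 1.39²·189004/2125 = 171.847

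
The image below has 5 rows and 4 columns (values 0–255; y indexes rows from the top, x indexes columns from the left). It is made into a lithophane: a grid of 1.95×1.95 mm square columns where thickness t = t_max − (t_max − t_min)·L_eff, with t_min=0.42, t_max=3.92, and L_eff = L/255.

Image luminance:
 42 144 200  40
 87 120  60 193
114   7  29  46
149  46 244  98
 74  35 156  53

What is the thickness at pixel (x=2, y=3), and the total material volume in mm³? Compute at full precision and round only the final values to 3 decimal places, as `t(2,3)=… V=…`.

t(2,3)=0.571 V=197.022

span = t_max - t_min = 3.92 - 0.42 = 3.500
L(2,3) = 244, L_eff = 244/255 = 0.956863
t(2,3) = 3.92 - 3.500·0.956863 = 0.571
Σt over all 5·4 pixels = 5285/102 ≈ 51.8137255
V = pitch²·Σt = 1.95²·5285/102 = 197.022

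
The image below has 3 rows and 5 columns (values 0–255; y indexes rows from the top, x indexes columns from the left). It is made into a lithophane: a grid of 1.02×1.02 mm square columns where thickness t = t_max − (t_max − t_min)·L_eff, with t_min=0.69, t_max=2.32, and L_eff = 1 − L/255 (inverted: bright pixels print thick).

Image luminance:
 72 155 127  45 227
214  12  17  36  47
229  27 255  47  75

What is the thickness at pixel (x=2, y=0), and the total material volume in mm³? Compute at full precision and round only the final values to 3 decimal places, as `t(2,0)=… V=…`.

t(2,0)=1.502 V=21.309

span = t_max - t_min = 2.32 - 0.69 = 1.630
L(2,0) = 127, L_eff = 1 - 127/255 = 0.501961 (inverted)
t(2,0) = 2.32 - 1.630·0.501961 = 1.502
Σt over all 3·5 pixels = 26114/1275 ≈ 20.4815686
V = pitch²·Σt = 1.02²·26114/1275 = 21.309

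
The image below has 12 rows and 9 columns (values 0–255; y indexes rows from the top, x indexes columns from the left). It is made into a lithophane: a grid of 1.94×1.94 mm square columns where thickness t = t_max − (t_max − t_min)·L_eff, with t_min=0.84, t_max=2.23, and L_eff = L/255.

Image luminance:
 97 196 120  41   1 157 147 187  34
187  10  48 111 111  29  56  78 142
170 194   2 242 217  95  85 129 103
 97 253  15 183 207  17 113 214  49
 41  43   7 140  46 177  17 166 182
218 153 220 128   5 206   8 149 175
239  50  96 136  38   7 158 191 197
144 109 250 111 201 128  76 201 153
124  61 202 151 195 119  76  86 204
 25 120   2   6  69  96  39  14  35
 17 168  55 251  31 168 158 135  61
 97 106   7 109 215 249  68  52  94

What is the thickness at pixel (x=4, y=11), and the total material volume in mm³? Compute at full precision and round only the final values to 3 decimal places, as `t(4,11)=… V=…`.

span = t_max - t_min = 2.23 - 0.84 = 1.390
L(4,11) = 215, L_eff = 215/255 = 0.843137
t(4,11) = 2.23 - 1.390·0.843137 = 1.058
Σt over all 12·9 pixels = 1105567/6375 ≈ 173.4222745
V = pitch²·Σt = 1.94²·1105567/6375 = 652.692

t(4,11)=1.058 V=652.692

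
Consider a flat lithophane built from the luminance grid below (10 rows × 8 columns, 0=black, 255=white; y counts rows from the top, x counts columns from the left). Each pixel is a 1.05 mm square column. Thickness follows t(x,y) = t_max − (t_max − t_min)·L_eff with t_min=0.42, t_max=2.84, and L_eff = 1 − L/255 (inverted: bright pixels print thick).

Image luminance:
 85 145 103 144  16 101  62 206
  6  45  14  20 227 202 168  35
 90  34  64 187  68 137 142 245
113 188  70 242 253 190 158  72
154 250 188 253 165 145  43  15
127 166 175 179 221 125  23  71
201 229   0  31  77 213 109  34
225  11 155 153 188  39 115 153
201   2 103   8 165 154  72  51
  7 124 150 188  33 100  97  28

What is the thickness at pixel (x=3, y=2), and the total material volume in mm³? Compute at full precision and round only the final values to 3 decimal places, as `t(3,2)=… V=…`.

t(3,2)=2.195 V=136.944

span = t_max - t_min = 2.84 - 0.42 = 2.420
L(3,2) = 187, L_eff = 1 - 187/255 = 0.266667 (inverted)
t(3,2) = 2.84 - 2.420·0.266667 = 2.195
Σt over all 10·8 pixels = 791854/6375 ≈ 124.2123922
V = pitch²·Σt = 1.05²·791854/6375 = 136.944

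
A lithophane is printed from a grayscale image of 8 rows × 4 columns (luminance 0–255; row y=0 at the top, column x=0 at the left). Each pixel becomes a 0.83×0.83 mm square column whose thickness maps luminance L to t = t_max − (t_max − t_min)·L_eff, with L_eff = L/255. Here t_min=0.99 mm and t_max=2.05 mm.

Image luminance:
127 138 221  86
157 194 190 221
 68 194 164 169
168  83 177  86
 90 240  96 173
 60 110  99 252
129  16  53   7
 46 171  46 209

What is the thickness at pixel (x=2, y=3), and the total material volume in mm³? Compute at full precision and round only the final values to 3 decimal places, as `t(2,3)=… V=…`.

t(2,3)=1.314 V=33.050

span = t_max - t_min = 2.05 - 0.99 = 1.060
L(2,3) = 177, L_eff = 177/255 = 0.694118
t(2,3) = 2.05 - 1.060·0.694118 = 1.314
Σt over all 8·4 pixels = 61168/1275 ≈ 47.9749020
V = pitch²·Σt = 0.83²·61168/1275 = 33.050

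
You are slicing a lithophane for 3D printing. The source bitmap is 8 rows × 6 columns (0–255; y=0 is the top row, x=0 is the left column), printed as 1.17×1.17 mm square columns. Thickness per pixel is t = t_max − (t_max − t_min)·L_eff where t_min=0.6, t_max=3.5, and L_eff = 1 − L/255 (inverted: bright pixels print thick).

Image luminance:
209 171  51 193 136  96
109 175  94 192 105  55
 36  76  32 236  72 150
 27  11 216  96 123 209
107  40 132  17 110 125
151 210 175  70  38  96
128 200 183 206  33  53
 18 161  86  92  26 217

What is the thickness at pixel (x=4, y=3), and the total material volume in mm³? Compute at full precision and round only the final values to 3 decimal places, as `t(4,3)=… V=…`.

span = t_max - t_min = 3.5 - 0.6 = 2.900
L(4,3) = 123, L_eff = 1 - 123/255 = 0.517647 (inverted)
t(4,3) = 3.5 - 2.900·0.517647 = 1.999
Σt over all 8·6 pixels = 39036/425 ≈ 91.8494118
V = pitch²·Σt = 1.17²·39036/425 = 125.733

t(4,3)=1.999 V=125.733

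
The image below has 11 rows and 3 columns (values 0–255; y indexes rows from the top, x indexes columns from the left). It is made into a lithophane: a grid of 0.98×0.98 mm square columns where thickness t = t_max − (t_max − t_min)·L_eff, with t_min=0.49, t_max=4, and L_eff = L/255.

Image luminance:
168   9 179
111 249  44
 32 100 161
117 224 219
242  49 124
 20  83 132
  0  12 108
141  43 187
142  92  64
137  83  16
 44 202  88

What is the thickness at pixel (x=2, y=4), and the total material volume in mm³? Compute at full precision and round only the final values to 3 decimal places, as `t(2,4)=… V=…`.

span = t_max - t_min = 4 - 0.49 = 3.510
L(2,4) = 124, L_eff = 124/255 = 0.486275
t(2,4) = 4 - 3.510·0.486275 = 2.293
Σt over all 11·3 pixels = 349113/4250 ≈ 82.1442353
V = pitch²·Σt = 0.98²·349113/4250 = 78.891

t(2,4)=2.293 V=78.891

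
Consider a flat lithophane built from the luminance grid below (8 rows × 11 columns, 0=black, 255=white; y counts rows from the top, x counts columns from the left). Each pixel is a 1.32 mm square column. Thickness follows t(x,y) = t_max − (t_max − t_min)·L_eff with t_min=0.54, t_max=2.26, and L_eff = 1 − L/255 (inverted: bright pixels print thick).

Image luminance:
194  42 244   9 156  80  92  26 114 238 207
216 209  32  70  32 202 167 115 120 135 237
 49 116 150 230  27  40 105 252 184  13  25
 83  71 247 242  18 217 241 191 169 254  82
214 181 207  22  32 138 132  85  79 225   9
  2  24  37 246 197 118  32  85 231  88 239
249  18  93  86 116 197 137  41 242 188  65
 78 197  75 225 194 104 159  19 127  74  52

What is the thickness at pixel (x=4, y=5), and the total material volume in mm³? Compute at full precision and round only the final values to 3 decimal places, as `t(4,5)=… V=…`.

span = t_max - t_min = 2.26 - 0.54 = 1.720
L(4,5) = 197, L_eff = 1 - 197/255 = 0.227451 (inverted)
t(4,5) = 2.26 - 1.720·0.227451 = 1.869
Σt over all 8·11 pixels = 788926/6375 ≈ 123.7530980
V = pitch²·Σt = 1.32²·788926/6375 = 215.627

t(4,5)=1.869 V=215.627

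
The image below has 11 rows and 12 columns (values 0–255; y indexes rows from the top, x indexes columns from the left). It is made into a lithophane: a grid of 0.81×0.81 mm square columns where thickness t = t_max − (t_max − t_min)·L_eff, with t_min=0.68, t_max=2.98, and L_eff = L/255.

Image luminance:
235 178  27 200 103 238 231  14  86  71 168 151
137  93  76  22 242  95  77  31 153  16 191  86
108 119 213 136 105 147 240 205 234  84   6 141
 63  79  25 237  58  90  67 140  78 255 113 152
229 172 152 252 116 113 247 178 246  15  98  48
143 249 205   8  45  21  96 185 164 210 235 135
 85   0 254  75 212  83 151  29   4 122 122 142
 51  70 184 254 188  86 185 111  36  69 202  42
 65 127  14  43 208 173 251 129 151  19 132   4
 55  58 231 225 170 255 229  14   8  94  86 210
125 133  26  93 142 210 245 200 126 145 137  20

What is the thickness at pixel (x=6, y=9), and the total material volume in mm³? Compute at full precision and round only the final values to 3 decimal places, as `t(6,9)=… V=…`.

span = t_max - t_min = 2.98 - 0.68 = 2.300
L(6,9) = 229, L_eff = 229/255 = 0.898039
t(6,9) = 2.98 - 2.300·0.898039 = 0.915
Σt over all 11·12 pixels = 307322/1275 ≈ 241.0368627
V = pitch²·Σt = 0.81²·307322/1275 = 158.144

t(6,9)=0.915 V=158.144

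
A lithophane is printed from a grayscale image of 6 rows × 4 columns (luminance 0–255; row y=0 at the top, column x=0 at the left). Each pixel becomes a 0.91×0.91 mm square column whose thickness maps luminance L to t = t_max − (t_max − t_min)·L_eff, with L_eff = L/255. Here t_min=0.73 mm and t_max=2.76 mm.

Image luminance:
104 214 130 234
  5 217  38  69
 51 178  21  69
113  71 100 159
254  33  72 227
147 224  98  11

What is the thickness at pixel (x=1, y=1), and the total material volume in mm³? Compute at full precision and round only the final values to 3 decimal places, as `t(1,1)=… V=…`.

span = t_max - t_min = 2.76 - 0.73 = 2.030
L(1,1) = 217, L_eff = 217/255 = 0.850980
t(1,1) = 2.76 - 2.030·0.850980 = 1.033
Σt over all 6·4 pixels = 65459/1500 ≈ 43.6393333
V = pitch²·Σt = 0.91²·65459/1500 = 36.138

t(1,1)=1.033 V=36.138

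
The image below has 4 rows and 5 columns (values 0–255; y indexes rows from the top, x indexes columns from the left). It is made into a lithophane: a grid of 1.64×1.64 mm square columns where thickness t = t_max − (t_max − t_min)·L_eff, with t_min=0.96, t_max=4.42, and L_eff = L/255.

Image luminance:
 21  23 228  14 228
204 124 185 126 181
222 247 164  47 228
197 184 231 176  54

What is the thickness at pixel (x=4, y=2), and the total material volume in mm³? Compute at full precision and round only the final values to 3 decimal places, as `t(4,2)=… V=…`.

t(4,2)=1.326 V=125.213

span = t_max - t_min = 4.42 - 0.96 = 3.460
L(4,2) = 228, L_eff = 228/255 = 0.894118
t(4,2) = 4.42 - 3.460·0.894118 = 1.326
Σt over all 4·5 pixels = 98928/2125 ≈ 46.5543529
V = pitch²·Σt = 1.64²·98928/2125 = 125.213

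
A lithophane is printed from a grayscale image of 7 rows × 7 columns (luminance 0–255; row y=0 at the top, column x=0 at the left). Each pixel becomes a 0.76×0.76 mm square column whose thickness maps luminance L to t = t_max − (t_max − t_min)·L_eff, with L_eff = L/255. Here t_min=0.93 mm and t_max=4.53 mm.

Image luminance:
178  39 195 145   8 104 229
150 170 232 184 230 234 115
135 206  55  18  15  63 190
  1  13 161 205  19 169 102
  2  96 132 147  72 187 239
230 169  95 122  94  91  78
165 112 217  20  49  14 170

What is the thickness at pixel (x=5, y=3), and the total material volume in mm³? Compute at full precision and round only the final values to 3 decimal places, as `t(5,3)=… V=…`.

span = t_max - t_min = 4.53 - 0.93 = 3.600
L(5,3) = 169, L_eff = 169/255 = 0.662745
t(5,3) = 4.53 - 3.600·0.662745 = 2.144
Σt over all 7·7 pixels = 46353/340 ≈ 136.3323529
V = pitch²·Σt = 0.76²·46353/340 = 78.746

t(5,3)=2.144 V=78.746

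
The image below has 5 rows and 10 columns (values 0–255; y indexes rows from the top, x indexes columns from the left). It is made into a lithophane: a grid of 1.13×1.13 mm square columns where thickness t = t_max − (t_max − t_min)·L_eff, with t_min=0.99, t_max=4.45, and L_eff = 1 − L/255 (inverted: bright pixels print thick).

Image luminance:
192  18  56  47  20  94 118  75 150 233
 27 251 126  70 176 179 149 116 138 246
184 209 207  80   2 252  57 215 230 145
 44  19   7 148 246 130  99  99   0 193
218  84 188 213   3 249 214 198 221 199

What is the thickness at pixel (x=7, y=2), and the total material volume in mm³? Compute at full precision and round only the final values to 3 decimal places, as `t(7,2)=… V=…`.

t(7,2)=3.907 V=181.611

span = t_max - t_min = 4.45 - 0.99 = 3.460
L(7,2) = 215, L_eff = 1 - 215/255 = 0.156863 (inverted)
t(7,2) = 4.45 - 3.460·0.156863 = 3.907
Σt over all 5·10 pixels = 142.228
V = pitch²·Σt = 1.13²·142.228 = 181.611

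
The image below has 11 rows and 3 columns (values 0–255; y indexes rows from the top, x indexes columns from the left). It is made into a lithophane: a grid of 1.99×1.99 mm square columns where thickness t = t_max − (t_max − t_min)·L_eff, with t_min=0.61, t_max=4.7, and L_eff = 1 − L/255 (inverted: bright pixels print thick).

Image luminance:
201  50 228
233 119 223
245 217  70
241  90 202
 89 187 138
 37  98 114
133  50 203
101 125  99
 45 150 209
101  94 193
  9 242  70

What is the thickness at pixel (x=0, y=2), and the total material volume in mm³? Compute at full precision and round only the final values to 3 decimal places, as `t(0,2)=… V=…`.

t(0,2)=4.540 V=372.276

span = t_max - t_min = 4.7 - 0.61 = 4.090
L(0,2) = 245, L_eff = 1 - 245/255 = 0.039216 (inverted)
t(0,2) = 4.7 - 4.090·0.039216 = 4.540
Σt over all 11·3 pixels = 2397169/25500 ≈ 94.0066275
V = pitch²·Σt = 1.99²·2397169/25500 = 372.276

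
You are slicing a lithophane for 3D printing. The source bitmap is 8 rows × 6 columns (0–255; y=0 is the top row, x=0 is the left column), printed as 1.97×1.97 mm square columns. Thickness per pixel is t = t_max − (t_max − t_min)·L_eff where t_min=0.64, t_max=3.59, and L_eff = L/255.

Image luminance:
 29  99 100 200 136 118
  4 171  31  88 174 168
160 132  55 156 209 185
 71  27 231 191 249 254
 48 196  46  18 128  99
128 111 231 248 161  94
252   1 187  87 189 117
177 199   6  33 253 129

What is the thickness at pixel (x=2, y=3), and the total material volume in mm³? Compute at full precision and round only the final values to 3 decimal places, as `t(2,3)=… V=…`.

span = t_max - t_min = 3.59 - 0.64 = 2.950
L(2,3) = 231, L_eff = 231/255 = 0.905882
t(2,3) = 3.59 - 2.950·0.905882 = 0.918
Σt over all 8·6 pixels = 125662/1275 ≈ 98.5584314
V = pitch²·Σt = 1.97²·125662/1275 = 382.495

t(2,3)=0.918 V=382.495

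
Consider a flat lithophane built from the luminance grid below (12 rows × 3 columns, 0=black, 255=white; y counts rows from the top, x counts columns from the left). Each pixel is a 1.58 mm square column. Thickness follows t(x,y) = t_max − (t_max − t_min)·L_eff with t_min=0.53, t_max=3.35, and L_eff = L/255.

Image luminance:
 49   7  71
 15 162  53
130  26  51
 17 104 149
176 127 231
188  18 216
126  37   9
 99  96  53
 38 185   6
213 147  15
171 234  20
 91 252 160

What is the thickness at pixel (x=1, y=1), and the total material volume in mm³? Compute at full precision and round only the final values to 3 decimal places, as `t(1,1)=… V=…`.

span = t_max - t_min = 3.35 - 0.53 = 2.820
L(1,1) = 162, L_eff = 162/255 = 0.635294
t(1,1) = 3.35 - 2.820·0.635294 = 1.558
Σt over all 12·3 pixels = 168338/2125 ≈ 79.2178824
V = pitch²·Σt = 1.58²·168338/2125 = 197.760

t(1,1)=1.558 V=197.760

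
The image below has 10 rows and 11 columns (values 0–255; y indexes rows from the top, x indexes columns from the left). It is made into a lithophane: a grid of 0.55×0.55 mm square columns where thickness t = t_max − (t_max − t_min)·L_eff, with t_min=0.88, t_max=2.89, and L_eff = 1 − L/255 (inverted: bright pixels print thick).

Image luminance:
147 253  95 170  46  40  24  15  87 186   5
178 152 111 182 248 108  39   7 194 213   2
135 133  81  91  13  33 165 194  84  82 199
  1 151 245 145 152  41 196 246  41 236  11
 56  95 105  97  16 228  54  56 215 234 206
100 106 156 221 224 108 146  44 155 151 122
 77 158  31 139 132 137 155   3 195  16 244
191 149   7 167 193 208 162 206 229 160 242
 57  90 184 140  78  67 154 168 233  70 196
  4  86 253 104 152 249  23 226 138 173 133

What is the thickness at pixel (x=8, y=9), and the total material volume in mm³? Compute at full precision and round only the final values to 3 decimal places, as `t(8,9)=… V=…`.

t(8,9)=1.968 V=63.262

span = t_max - t_min = 2.89 - 0.88 = 2.010
L(8,9) = 138, L_eff = 1 - 138/255 = 0.458824 (inverted)
t(8,9) = 2.89 - 2.010·0.458824 = 1.968
Σt over all 10·11 pixels = 1777617/8500 ≈ 209.1314118
V = pitch²·Σt = 0.55²·1777617/8500 = 63.262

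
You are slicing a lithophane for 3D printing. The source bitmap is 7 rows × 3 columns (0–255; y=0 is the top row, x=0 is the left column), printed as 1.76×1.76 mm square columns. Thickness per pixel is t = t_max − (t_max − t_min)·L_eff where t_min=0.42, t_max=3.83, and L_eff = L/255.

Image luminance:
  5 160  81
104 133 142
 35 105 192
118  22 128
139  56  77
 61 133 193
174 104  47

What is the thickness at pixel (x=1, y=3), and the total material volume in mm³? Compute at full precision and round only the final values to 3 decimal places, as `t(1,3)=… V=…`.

span = t_max - t_min = 3.83 - 0.42 = 3.410
L(1,3) = 22, L_eff = 22/255 = 0.086275
t(1,3) = 3.83 - 3.410·0.086275 = 3.536
Σt over all 7·3 pixels = 324424/6375 ≈ 50.8900392
V = pitch²·Σt = 1.76²·324424/6375 = 157.637

t(1,3)=3.536 V=157.637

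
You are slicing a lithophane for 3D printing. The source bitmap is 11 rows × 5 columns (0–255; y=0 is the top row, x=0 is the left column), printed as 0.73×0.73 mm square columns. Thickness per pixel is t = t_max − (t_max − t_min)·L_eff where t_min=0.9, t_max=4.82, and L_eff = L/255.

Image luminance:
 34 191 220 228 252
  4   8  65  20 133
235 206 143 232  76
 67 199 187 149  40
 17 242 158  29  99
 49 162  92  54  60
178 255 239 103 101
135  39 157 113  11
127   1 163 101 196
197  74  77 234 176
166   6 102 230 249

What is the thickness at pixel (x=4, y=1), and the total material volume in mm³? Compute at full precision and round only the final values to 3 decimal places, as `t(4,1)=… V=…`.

t(4,1)=2.775 V=83.264

span = t_max - t_min = 4.82 - 0.9 = 3.920
L(4,1) = 133, L_eff = 133/255 = 0.521569
t(4,1) = 4.82 - 3.920·0.521569 = 2.775
Σt over all 11·5 pixels = 1992149/12750 ≈ 156.2469804
V = pitch²·Σt = 0.73²·1992149/12750 = 83.264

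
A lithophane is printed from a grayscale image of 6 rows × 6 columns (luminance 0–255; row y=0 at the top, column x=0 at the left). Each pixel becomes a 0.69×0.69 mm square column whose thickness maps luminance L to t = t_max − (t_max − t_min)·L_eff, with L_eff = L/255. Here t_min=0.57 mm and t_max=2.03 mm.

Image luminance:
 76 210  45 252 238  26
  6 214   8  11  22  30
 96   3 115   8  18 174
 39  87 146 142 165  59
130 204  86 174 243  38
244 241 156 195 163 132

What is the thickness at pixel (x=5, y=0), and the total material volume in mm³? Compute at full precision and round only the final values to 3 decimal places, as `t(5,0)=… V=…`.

t(5,0)=1.881 V=23.355

span = t_max - t_min = 2.03 - 0.57 = 1.460
L(5,0) = 26, L_eff = 26/255 = 0.101961
t(5,0) = 2.03 - 1.460·0.101961 = 1.881
Σt over all 6·6 pixels = 312731/6375 ≈ 49.0558431
V = pitch²·Σt = 0.69²·312731/6375 = 23.355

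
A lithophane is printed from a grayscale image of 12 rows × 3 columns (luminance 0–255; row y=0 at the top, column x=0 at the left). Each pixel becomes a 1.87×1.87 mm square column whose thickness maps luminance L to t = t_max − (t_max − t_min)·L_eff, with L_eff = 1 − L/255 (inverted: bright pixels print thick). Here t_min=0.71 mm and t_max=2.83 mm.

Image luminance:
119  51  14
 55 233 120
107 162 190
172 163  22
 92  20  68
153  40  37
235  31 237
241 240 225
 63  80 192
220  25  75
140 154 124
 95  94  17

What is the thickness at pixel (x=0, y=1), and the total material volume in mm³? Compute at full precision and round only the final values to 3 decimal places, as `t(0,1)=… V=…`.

t(0,1)=1.167 V=214.566

span = t_max - t_min = 2.83 - 0.71 = 2.120
L(0,1) = 55, L_eff = 1 - 55/255 = 0.784314 (inverted)
t(0,1) = 2.83 - 2.120·0.784314 = 1.167
Σt over all 12·3 pixels = 391163/6375 ≈ 61.3589020
V = pitch²·Σt = 1.87²·391163/6375 = 214.566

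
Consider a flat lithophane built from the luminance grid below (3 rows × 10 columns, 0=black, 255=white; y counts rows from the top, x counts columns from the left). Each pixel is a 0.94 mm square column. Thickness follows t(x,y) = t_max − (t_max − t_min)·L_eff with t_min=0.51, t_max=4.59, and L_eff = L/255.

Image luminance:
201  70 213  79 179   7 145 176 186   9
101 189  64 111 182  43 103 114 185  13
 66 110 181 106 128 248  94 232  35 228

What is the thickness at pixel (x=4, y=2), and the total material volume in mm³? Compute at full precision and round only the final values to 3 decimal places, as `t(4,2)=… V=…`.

span = t_max - t_min = 4.59 - 0.51 = 4.080
L(4,2) = 128, L_eff = 128/255 = 0.501961
t(4,2) = 4.59 - 4.080·0.501961 = 2.542
Σt over all 3·10 pixels = 76.932
V = pitch²·Σt = 0.94²·76.932 = 67.977

t(4,2)=2.542 V=67.977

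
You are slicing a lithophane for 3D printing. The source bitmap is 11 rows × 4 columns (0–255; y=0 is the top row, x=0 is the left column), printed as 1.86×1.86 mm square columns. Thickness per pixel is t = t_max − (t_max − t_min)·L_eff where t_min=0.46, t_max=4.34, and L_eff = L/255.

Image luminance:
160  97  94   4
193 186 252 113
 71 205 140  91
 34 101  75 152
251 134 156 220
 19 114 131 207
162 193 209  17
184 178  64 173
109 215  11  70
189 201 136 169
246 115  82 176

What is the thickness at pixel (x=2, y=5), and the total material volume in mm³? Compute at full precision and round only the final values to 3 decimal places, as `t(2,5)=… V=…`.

t(2,5)=2.347 V=339.593

span = t_max - t_min = 4.34 - 0.46 = 3.880
L(2,5) = 131, L_eff = 131/255 = 0.513725
t(2,5) = 4.34 - 3.880·0.513725 = 2.347
Σt over all 11·4 pixels = 208589/2125 ≈ 98.1595294
V = pitch²·Σt = 1.86²·208589/2125 = 339.593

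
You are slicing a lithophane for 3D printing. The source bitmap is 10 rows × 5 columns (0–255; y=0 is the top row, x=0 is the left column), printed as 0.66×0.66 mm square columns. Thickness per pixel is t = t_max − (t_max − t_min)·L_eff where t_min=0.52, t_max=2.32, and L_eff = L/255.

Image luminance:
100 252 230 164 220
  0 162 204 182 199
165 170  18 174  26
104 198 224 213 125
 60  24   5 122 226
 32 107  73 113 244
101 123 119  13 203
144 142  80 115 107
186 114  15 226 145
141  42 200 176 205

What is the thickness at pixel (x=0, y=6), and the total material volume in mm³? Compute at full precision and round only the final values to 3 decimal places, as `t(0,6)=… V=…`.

t(0,6)=1.607 V=29.827

span = t_max - t_min = 2.32 - 0.52 = 1.800
L(0,6) = 101, L_eff = 101/255 = 0.396078
t(0,6) = 2.32 - 1.800·0.396078 = 1.607
Σt over all 10·5 pixels = 29101/425 ≈ 68.4729412
V = pitch²·Σt = 0.66²·29101/425 = 29.827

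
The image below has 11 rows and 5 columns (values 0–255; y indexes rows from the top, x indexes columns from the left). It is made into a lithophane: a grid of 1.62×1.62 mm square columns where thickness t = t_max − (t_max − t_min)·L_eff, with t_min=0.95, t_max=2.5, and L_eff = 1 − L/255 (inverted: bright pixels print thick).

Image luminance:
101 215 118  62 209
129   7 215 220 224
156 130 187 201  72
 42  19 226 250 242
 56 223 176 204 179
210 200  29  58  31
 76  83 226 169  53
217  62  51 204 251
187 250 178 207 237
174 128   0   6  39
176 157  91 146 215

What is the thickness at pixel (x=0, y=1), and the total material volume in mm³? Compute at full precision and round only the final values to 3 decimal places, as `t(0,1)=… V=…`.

span = t_max - t_min = 2.5 - 0.95 = 1.550
L(0,1) = 129, L_eff = 1 - 129/255 = 0.494118 (inverted)
t(0,1) = 2.5 - 1.550·0.494118 = 1.734
Σt over all 11·5 pixels = 171223/1700 ≈ 100.7194118
V = pitch²·Σt = 1.62²·171223/1700 = 264.328

t(0,1)=1.734 V=264.328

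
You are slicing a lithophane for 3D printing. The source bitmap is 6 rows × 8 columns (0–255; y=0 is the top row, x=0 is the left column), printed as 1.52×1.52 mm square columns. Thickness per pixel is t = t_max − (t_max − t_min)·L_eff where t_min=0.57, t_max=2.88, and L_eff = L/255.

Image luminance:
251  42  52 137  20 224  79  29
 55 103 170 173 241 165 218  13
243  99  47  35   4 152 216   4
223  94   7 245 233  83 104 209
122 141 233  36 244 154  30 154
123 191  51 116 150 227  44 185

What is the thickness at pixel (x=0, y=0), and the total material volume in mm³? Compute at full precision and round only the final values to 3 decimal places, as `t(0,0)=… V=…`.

span = t_max - t_min = 2.88 - 0.57 = 2.310
L(0,0) = 251, L_eff = 251/255 = 0.984314
t(0,0) = 2.88 - 2.310·0.984314 = 0.606
Σt over all 6·8 pixels = 82.338
V = pitch²·Σt = 1.52²·82.338 = 190.234

t(0,0)=0.606 V=190.234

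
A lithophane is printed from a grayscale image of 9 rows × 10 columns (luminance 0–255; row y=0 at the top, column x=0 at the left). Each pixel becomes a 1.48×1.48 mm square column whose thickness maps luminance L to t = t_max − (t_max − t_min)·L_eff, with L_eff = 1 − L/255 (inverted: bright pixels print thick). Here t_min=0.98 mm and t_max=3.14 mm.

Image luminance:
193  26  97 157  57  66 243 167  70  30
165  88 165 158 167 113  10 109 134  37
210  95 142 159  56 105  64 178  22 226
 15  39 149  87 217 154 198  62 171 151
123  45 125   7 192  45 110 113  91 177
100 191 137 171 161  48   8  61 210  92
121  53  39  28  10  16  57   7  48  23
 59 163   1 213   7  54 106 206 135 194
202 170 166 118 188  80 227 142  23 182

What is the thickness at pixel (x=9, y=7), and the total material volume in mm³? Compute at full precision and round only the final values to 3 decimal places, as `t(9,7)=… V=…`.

span = t_max - t_min = 3.14 - 0.98 = 2.160
L(9,7) = 194, L_eff = 1 - 194/255 = 0.239216 (inverted)
t(9,7) = 3.14 - 2.160·0.239216 = 2.623
Σt over all 9·10 pixels = 367371/2125 ≈ 172.8804706
V = pitch²·Σt = 1.48²·367371/2125 = 378.677

t(9,7)=2.623 V=378.677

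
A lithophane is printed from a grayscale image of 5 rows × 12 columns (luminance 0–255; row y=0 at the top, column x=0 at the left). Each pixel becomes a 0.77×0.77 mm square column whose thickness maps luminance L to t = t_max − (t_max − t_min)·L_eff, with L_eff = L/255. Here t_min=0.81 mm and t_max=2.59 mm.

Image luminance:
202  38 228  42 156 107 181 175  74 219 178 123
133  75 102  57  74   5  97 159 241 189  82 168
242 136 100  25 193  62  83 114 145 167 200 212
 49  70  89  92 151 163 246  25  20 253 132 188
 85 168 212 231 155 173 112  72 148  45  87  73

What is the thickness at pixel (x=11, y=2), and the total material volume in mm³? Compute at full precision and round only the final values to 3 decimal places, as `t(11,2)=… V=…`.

span = t_max - t_min = 2.59 - 0.81 = 1.780
L(11,2) = 212, L_eff = 212/255 = 0.831373
t(11,2) = 2.59 - 1.780·0.831373 = 1.110
Σt over all 5·12 pixels = 1285103/12750 ≈ 100.7923922
V = pitch²·Σt = 0.77²·1285103/12750 = 59.760

t(11,2)=1.110 V=59.760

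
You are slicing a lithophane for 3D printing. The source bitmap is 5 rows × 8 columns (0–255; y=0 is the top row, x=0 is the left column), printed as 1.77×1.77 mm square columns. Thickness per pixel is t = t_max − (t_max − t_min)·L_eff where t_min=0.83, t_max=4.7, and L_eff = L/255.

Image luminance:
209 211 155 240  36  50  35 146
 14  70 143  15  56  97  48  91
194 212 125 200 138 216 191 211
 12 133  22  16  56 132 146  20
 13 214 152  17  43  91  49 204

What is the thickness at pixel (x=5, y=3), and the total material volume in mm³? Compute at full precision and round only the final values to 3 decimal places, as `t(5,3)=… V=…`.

t(5,3)=2.697 V=378.688

span = t_max - t_min = 4.7 - 0.83 = 3.870
L(5,3) = 132, L_eff = 132/255 = 0.517647
t(5,3) = 4.7 - 3.870·0.517647 = 2.697
Σt over all 5·8 pixels = 1027433/8500 ≈ 120.8744706
V = pitch²·Σt = 1.77²·1027433/8500 = 378.688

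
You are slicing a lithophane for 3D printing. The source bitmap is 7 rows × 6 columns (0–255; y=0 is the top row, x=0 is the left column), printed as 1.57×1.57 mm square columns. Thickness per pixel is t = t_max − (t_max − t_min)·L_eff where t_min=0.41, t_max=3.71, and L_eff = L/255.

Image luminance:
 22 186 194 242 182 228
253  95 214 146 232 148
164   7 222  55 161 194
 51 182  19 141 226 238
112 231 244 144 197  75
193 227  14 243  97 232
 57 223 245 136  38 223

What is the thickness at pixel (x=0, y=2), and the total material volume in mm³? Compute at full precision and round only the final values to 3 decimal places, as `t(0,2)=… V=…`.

span = t_max - t_min = 3.71 - 0.41 = 3.300
L(0,2) = 164, L_eff = 164/255 = 0.643137
t(0,2) = 3.71 - 3.300·0.643137 = 1.588
Σt over all 7·6 pixels = 29192/425 ≈ 68.6870588
V = pitch²·Σt = 1.57²·29192/425 = 169.307

t(0,2)=1.588 V=169.307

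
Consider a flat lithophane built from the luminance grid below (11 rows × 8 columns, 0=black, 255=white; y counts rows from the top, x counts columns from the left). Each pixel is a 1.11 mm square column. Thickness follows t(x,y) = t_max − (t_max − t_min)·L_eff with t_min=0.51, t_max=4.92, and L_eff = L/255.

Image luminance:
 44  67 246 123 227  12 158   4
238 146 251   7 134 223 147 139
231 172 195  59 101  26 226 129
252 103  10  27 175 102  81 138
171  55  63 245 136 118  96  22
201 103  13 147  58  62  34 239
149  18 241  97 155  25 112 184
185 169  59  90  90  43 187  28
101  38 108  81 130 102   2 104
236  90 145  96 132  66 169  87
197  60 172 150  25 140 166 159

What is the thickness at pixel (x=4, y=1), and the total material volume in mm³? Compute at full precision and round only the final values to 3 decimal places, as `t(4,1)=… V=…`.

span = t_max - t_min = 4.92 - 0.51 = 4.410
L(4,1) = 134, L_eff = 134/255 = 0.525490
t(4,1) = 4.92 - 4.410·0.525490 = 2.603
Σt over all 11·8 pixels = 532548/2125 ≈ 250.6108235
V = pitch²·Σt = 1.11²·532548/2125 = 308.778

t(4,1)=2.603 V=308.778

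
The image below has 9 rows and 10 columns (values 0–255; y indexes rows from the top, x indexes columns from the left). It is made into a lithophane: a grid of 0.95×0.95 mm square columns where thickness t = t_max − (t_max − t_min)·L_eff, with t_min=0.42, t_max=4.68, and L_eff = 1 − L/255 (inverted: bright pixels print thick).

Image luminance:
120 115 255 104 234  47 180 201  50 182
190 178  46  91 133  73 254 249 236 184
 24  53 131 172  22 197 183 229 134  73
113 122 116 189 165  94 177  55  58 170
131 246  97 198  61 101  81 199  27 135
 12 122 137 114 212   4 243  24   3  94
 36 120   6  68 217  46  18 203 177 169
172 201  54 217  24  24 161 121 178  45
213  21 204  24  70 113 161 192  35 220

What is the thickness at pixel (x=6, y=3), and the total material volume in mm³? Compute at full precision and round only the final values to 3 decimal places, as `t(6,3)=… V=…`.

span = t_max - t_min = 4.68 - 0.42 = 4.260
L(6,3) = 177, L_eff = 1 - 177/255 = 0.305882 (inverted)
t(6,3) = 4.68 - 4.260·0.305882 = 3.377
Σt over all 9·10 pixels = 3866/17 ≈ 227.4117647
V = pitch²·Σt = 0.95²·3866/17 = 205.239

t(6,3)=3.377 V=205.239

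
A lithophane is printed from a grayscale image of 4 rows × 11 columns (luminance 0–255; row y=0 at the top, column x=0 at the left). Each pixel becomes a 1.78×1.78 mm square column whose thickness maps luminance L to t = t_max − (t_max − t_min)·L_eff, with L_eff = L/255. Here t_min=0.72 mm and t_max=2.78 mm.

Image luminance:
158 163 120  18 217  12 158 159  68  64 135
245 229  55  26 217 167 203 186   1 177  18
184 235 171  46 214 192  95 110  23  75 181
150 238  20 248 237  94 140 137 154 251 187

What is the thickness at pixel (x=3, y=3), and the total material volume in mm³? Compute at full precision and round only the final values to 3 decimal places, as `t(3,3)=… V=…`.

t(3,3)=0.777 V=229.428

span = t_max - t_min = 2.78 - 0.72 = 2.060
L(3,3) = 248, L_eff = 248/255 = 0.972549
t(3,3) = 2.78 - 2.060·0.972549 = 0.777
Σt over all 4·11 pixels = 461623/6375 ≈ 72.4114510
V = pitch²·Σt = 1.78²·461623/6375 = 229.428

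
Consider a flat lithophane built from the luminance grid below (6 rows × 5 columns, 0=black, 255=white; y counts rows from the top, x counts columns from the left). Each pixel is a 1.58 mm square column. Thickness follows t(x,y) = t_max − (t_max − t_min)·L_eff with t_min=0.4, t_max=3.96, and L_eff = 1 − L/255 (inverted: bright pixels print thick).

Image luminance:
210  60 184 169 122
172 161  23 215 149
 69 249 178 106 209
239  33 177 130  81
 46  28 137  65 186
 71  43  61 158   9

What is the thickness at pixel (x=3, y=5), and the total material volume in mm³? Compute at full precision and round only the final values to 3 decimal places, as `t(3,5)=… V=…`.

t(3,5)=2.606 V=160.302

span = t_max - t_min = 3.96 - 0.4 = 3.560
L(3,5) = 158, L_eff = 1 - 158/255 = 0.380392 (inverted)
t(3,5) = 3.96 - 3.560·0.380392 = 2.606
Σt over all 6·5 pixels = 4816/75 ≈ 64.2133333
V = pitch²·Σt = 1.58²·4816/75 = 160.302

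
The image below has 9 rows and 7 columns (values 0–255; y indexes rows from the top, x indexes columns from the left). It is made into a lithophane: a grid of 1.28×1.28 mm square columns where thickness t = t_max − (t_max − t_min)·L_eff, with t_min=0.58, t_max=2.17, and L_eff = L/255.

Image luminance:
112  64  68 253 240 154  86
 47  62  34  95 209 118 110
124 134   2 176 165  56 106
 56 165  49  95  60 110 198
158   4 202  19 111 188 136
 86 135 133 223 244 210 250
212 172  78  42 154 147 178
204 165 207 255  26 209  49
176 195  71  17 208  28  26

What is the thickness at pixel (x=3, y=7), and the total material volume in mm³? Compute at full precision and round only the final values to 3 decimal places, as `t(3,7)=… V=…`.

t(3,7)=0.580 V=141.584

span = t_max - t_min = 2.17 - 0.58 = 1.590
L(3,7) = 255, L_eff = 255/255 = 1.000000
t(3,7) = 2.17 - 1.590·1.000000 = 0.580
Σt over all 9·7 pixels = 734537/8500 ≈ 86.4161176
V = pitch²·Σt = 1.28²·734537/8500 = 141.584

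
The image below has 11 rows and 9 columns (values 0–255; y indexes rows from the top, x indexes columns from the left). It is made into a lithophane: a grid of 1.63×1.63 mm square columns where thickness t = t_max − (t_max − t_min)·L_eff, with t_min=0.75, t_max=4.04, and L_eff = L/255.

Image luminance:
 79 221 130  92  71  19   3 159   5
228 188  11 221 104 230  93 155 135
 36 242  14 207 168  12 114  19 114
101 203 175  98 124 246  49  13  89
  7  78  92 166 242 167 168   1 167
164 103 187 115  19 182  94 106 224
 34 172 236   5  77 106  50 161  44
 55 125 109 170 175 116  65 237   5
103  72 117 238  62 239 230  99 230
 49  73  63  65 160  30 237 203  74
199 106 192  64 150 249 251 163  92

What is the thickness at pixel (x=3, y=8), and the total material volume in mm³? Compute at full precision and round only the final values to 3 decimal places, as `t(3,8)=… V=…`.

span = t_max - t_min = 4.04 - 0.75 = 3.290
L(3,8) = 238, L_eff = 238/255 = 0.933333
t(3,8) = 4.04 - 3.290·0.933333 = 0.969
Σt over all 11·9 pixels = 3092261/12750 ≈ 242.5302745
V = pitch²·Σt = 1.63²·3092261/12750 = 644.379

t(3,8)=0.969 V=644.379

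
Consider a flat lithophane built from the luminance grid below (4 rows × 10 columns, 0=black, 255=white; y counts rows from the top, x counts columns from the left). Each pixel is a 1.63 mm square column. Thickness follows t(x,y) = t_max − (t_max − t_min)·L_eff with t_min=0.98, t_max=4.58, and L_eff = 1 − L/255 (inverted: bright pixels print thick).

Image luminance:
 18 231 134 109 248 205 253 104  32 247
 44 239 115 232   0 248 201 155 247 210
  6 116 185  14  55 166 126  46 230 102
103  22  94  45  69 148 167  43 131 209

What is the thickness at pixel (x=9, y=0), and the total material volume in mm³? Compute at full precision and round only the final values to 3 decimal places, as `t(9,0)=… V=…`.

span = t_max - t_min = 4.58 - 0.98 = 3.600
L(9,0) = 247, L_eff = 1 - 247/255 = 0.031373 (inverted)
t(9,0) = 4.58 - 3.600·0.031373 = 4.467
Σt over all 4·10 pixels = 48754/425 ≈ 114.7152941
V = pitch²·Σt = 1.63²·48754/425 = 304.787

t(9,0)=4.467 V=304.787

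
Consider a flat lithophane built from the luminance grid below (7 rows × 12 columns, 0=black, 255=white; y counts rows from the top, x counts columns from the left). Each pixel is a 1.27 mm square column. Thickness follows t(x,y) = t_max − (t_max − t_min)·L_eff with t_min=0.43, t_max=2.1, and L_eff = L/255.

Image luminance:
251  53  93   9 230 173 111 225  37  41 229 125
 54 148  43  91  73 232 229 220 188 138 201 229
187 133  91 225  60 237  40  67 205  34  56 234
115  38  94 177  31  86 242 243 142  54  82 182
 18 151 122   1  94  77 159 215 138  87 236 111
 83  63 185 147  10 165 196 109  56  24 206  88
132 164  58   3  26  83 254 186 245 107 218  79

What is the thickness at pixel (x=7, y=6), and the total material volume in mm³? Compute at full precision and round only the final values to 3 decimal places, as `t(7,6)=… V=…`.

span = t_max - t_min = 2.1 - 0.43 = 1.670
L(7,6) = 186, L_eff = 186/255 = 0.729412
t(7,6) = 2.1 - 1.670·0.729412 = 0.882
Σt over all 7·12 pixels = 1349471/12750 ≈ 105.8408627
V = pitch²·Σt = 1.27²·1349471/12750 = 170.711

t(7,6)=0.882 V=170.711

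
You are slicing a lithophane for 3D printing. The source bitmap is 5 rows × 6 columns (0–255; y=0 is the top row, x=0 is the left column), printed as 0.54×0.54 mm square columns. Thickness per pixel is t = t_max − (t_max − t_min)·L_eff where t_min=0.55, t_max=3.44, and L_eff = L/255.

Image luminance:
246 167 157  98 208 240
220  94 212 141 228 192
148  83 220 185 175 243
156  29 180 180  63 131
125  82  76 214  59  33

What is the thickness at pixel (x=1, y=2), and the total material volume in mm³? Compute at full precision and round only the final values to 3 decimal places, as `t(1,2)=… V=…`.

span = t_max - t_min = 3.44 - 0.55 = 2.890
L(1,2) = 83, L_eff = 83/255 = 0.325490
t(1,2) = 3.44 - 2.890·0.325490 = 2.499
Σt over all 5·6 pixels = 15371/300 ≈ 51.2366667
V = pitch²·Σt = 0.54²·15371/300 = 14.941

t(1,2)=2.499 V=14.941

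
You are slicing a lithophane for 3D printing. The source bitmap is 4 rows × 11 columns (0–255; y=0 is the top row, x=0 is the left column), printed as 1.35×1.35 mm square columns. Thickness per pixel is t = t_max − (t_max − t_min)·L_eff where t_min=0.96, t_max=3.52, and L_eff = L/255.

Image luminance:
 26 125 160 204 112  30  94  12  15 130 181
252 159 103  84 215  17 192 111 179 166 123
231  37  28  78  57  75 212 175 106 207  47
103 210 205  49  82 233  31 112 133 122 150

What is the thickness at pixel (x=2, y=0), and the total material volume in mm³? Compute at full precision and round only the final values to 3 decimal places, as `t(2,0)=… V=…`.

span = t_max - t_min = 3.52 - 0.96 = 2.560
L(2,0) = 160, L_eff = 160/255 = 0.627451
t(2,0) = 3.52 - 2.560·0.627451 = 1.914
Σt over all 4·11 pixels = 214496/2125 ≈ 100.9392941
V = pitch²·Σt = 1.35²·214496/2125 = 183.962

t(2,0)=1.914 V=183.962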